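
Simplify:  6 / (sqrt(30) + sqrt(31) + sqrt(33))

(-9*sqrt(3410) + 42*sqrt(33) + 48*sqrt(31) + 51*sqrt(30))/734

Group as (sqrt(31) + sqrt(33)) + sqrt(30); multiply by (sqrt(31) + sqrt(33)) - sqrt(30), then rationalise the remaining surd.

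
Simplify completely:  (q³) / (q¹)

Quotient: q²

q²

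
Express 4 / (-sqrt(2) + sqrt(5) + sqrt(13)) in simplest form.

Group as (sqrt(5) + sqrt(13)) - sqrt(2); multiply by (sqrt(5) + sqrt(13)) + sqrt(2), then rationalise the remaining surd.

-16*sqrt(2) - 6*sqrt(13) + 10*sqrt(5) + 2*sqrt(130)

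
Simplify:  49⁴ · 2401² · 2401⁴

7^32

49⁴ = 7^8; 2401² = 7^8; 2401⁴ = 7^16
Combine exponents: 7^32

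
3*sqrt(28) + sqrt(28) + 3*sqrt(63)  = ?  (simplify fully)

3*sqrt(28) = 6*sqrt(7); sqrt(28) = 2*sqrt(7); 3*sqrt(63) = 9*sqrt(7)
Combine: (6 + 2 + 9)·sqrt(7) = 17*sqrt(7)

17*sqrt(7)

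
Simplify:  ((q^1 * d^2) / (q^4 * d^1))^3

d^3/q^9

Inside the bracket: (q^-3) * d^1
Raise to the power 3: (q^-9) * d^3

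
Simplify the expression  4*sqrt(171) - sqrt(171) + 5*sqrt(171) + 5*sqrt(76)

34*sqrt(19)

4*sqrt(171) = 12*sqrt(19); sqrt(171) = 3*sqrt(19); 5*sqrt(171) = 15*sqrt(19); 5*sqrt(76) = 10*sqrt(19)
Combine: (12 - 3 + 15 + 10)·sqrt(19) = 34*sqrt(19)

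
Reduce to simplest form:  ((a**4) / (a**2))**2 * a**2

a**6

Inside the bracket: a**2
Raise to the power 2: a**4
Multiply by a**2: add exponents.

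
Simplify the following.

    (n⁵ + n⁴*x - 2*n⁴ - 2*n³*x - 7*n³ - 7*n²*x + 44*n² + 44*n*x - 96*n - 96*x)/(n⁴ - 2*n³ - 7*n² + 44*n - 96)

n + x

Factor: n⁵ + n⁴*x - 2*n⁴ - 2*n³*x - 7*n³ - 7*n²*x + 44*n² + 44*n*x - 96*n - 96*x = (n + x)·(n + 4)·(n² - 3*n + 8)·(n - 3);  n⁴ - 2*n³ - 7*n² + 44*n - 96 = (n² - 3*n + 8)·(n - 3)·(n + 4)
Cancel the common factors (n² - 3*n + 8), (n + 4), (n - 3).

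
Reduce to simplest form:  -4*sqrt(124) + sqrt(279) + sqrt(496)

-sqrt(31)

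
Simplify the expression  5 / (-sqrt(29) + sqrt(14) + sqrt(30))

(-15*sqrt(29) + 13*sqrt(30) + 45*sqrt(14) + 4*sqrt(3045))/291

Group as (sqrt(14) + sqrt(30)) - sqrt(29); multiply by (sqrt(14) + sqrt(30)) + sqrt(29), then rationalise the remaining surd.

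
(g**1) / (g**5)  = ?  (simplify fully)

Quotient: (g**-4)

g**(-4)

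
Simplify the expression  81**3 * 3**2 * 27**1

81**3 = 3**12; 3**2 = 3**2; 27**1 = 3**3
Combine exponents: 3**17

3**17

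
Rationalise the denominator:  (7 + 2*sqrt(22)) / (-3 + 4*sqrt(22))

Multiply numerator and denominator by -4*sqrt(22) - 3.
Denominator becomes -343; numerator becomes -197 - 34*sqrt(22).

(34*sqrt(22) + 197)/343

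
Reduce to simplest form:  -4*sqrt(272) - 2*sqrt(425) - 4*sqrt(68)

4*sqrt(272) = 16*sqrt(17); 2*sqrt(425) = 10*sqrt(17); 4*sqrt(68) = 8*sqrt(17)
Combine: (-16 - 10 - 8)·sqrt(17) = -34*sqrt(17)

-34*sqrt(17)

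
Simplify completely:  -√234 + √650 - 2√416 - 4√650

-26*√26

√234 = 3*√26; √650 = 5*√26; 2√416 = 8*√26; 4√650 = 20*√26
Combine: (-3 + 5 - 8 - 20)·√26 = -26*√26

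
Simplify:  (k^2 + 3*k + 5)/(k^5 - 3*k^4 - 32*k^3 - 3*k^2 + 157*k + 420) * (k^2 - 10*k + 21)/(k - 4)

Factor: k^5 - 3*k^4 - 32*k^3 - 3*k^2 + 157*k + 420 = (k - 7)*(k + 4)*(k^2 + 3*k + 5)*(k - 3);  k^2 - 10*k + 21 = (k - 3)*(k - 7)
Cancel the common factors (k^2 + 3*k + 5), (k - 7), (k - 3).

1/(k^2 - 16)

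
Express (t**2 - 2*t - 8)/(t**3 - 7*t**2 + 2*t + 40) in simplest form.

Factor: t**2 - 2*t - 8 = (t - 4)*(t + 2);  t**3 - 7*t**2 + 2*t + 40 = (t - 5)*(t - 4)*(t + 2)
Cancel the common factors (t - 4), (t + 2).

1/(t - 5)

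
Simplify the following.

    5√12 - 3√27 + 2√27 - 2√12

3*√3

5√12 = 10*√3; 3√27 = 9*√3; 2√27 = 6*√3; 2√12 = 4*√3
Combine: (10 - 9 + 6 - 4)·√3 = 3*√3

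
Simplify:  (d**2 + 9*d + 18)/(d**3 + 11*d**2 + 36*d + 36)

1/(d + 2)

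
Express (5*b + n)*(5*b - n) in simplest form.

(5*b)^2 - (n)^2 = 25*b^2 - n^2.

25*b^2 - n^2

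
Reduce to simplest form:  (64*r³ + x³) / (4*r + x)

16*r² - 4*r*x + x²

x^3 + (4*r)^3 = (4*r + x)(16*r² - 4*r*x + x²).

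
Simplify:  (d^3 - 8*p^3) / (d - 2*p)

d^2 + 2*d*p + 4*p^2

Factor as (a-b)(a^2+ab+b^2) with a=d, b=(2*p).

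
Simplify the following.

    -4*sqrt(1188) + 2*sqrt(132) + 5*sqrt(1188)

10*sqrt(33)

4*sqrt(1188) = 24*sqrt(33); 2*sqrt(132) = 4*sqrt(33); 5*sqrt(1188) = 30*sqrt(33)
Combine: (-24 + 4 + 30)·sqrt(33) = 10*sqrt(33)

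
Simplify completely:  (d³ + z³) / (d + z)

Apply the sum-of-cubes factorisation and cancel (d + z).

d² - d*z + z²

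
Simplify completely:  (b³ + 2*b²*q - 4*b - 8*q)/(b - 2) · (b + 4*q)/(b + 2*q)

b² + 4*b*q + 2*b + 8*q

Factor: b³ + 2*b²*q - 4*b - 8*q = (b + 2*q)·(b - 2)·(b + 2)
Cancel the common factors (b - 2), (b + 2*q).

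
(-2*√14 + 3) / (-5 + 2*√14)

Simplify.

Multiply numerator and denominator by -2*√14 - 5.
Denominator becomes -31; numerator becomes 4*√14 + 41.

(-41 - 4*√14)/31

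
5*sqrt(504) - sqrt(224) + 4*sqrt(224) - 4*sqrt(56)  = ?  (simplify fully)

34*sqrt(14)

5*sqrt(504) = 30*sqrt(14); sqrt(224) = 4*sqrt(14); 4*sqrt(224) = 16*sqrt(14); 4*sqrt(56) = 8*sqrt(14)
Combine: (30 - 4 + 16 - 8)·sqrt(14) = 34*sqrt(14)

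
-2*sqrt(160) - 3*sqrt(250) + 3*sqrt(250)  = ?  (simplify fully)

-8*sqrt(10)

2*sqrt(160) = 8*sqrt(10); 3*sqrt(250) = 15*sqrt(10); 3*sqrt(250) = 15*sqrt(10)
Combine: (-8 - 15 + 15)·sqrt(10) = -8*sqrt(10)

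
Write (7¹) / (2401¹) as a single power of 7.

7^(-3)

7¹ = 7^1; 2401¹ = 7^4
Combine exponents: 7^(-3)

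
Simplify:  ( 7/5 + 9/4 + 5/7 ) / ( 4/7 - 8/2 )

-611/480

Numerator: 7/5 + 9/4 + 5/7 = 611/140
Denominator: 4/7 - 8/2 = -24/7
Divide: (611/140) · (-7/24) = -611/480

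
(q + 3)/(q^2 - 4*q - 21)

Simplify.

1/(q - 7)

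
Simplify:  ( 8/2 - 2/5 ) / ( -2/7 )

Numerator: 8/2 - 2/5 = 18/5
Denominator: -2/7 = -2/7
Divide: (18/5) · (-7/2) = -63/5

-63/5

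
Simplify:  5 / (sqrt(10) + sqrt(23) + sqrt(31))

(-5*sqrt(7130) + 5*sqrt(31) + 45*sqrt(23) + 110*sqrt(10))/458

Group as (sqrt(10) + sqrt(23)) + sqrt(31); multiply by (sqrt(10) + sqrt(23)) - sqrt(31), then rationalise the remaining surd.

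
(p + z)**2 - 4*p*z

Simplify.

(p - z)**2

Expand the square and combine the 4*p*z term.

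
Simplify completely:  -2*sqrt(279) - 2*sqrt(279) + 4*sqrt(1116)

2*sqrt(279) = 6*sqrt(31); 2*sqrt(279) = 6*sqrt(31); 4*sqrt(1116) = 24*sqrt(31)
Combine: (-6 - 6 + 24)·sqrt(31) = 12*sqrt(31)

12*sqrt(31)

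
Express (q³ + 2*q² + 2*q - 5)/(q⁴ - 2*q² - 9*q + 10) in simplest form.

Factor: q³ + 2*q² + 2*q - 5 = (q² + 3*q + 5)·(q - 1);  q⁴ - 2*q² - 9*q + 10 = (q - 2)·(q² + 3*q + 5)·(q - 1)
Cancel the common factors (q² + 3*q + 5), (q - 1).

1/(q - 2)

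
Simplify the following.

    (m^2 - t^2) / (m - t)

m + t

m^2 - t^2 factors as -(-m + t)*(m + t).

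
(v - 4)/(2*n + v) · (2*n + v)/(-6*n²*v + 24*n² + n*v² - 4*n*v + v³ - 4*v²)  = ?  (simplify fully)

1/(-6*n² + n*v + v²)

Factor: -6*n²*v + 24*n² + n*v² - 4*n*v + v³ - 4*v² = (3*n + v)·(v - 4)·(-2*n + v)
Cancel the common factors (v - 4), (2*n + v).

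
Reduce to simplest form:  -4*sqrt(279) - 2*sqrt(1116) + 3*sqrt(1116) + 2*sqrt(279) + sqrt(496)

4*sqrt(31)

4*sqrt(279) = 12*sqrt(31); 2*sqrt(1116) = 12*sqrt(31); 3*sqrt(1116) = 18*sqrt(31); 2*sqrt(279) = 6*sqrt(31); sqrt(496) = 4*sqrt(31)
Combine: (-12 - 12 + 18 + 6 + 4)·sqrt(31) = 4*sqrt(31)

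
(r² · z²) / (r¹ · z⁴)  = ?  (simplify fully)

r/z²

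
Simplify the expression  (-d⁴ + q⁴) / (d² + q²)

Factor q^4 - d^4 and cancel (d² + q²).

-d² + q²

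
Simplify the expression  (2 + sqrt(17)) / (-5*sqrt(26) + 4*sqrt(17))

(-5*sqrt(442) - 68 - 10*sqrt(26) - 8*sqrt(17))/378

Multiply numerator and denominator by 4*sqrt(17) + 5*sqrt(26).
Denominator becomes -378; numerator becomes 8*sqrt(17) + 10*sqrt(26) + 68 + 5*sqrt(442).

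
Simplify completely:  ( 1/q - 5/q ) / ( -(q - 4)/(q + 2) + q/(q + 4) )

(-2*q**2 - 12*q - 16)/(q**2 + 8*q)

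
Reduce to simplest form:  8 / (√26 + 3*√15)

(-8*√26 + 24*√15)/109

Multiply numerator and denominator by -√26 + 3*√15.
Denominator becomes 109; numerator becomes -8*√26 + 24*√15.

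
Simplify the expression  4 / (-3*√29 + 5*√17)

Multiply numerator and denominator by 3*√29 + 5*√17.
Denominator becomes 164; numerator becomes 12*√29 + 20*√17.

(3*√29 + 5*√17)/41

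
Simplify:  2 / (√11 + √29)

(-√11 + √29)/9

Multiply numerator and denominator by -√11 + √29.
Denominator becomes 18; numerator becomes -2*√11 + 2*√29.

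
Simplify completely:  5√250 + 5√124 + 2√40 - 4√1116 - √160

5√250 = 25*√10; 5√124 = 10*√31; 2√40 = 4*√10; 4√1116 = 24*√31; √160 = 4*√10

-14*√31 + 25*√10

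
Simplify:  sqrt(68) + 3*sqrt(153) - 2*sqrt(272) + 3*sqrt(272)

15*sqrt(17)

sqrt(68) = 2*sqrt(17); 3*sqrt(153) = 9*sqrt(17); 2*sqrt(272) = 8*sqrt(17); 3*sqrt(272) = 12*sqrt(17)
Combine: (2 + 9 - 8 + 12)·sqrt(17) = 15*sqrt(17)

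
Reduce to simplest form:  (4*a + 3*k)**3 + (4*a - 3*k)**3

Binomially expand both and collect terms in (4*a), (3*k).

128*a**3 + 216*a*k**2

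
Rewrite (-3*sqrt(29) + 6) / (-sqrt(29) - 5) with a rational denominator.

Multiply numerator and denominator by -5 + sqrt(29).
Denominator becomes -4; numerator becomes -117 + 21*sqrt(29).

(-21*sqrt(29) + 117)/4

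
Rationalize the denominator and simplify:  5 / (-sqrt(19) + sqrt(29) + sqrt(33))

Group as (sqrt(29) + sqrt(33)) - sqrt(19); multiply by (sqrt(29) + sqrt(33)) + sqrt(19), then rationalise the remaining surd.

(-215*sqrt(19) + 75*sqrt(33) + 115*sqrt(29) + 10*sqrt(18183))/1979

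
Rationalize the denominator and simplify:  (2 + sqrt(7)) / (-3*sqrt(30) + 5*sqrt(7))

(-3*sqrt(210) - 35 - 6*sqrt(30) - 10*sqrt(7))/95

Multiply numerator and denominator by 5*sqrt(7) + 3*sqrt(30).
Denominator becomes -95; numerator becomes 10*sqrt(7) + 6*sqrt(30) + 35 + 3*sqrt(210).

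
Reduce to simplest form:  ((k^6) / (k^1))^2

k^10

Inside the bracket: k^5
Raise to the power 2: k^10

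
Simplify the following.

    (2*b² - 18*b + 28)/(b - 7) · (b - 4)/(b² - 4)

Factor: 2*b² - 18*b + 28 = 2·(b - 2)·(b - 7);  b² - 4 = (b - 2)·(b + 2)
Cancel the common factors (b - 7), (b - 2).

(2*b - 8)/(b + 2)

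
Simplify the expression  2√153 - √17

2√153 = 6*√17; √17 = √17
Combine: (6 - 1)·√17 = 5*√17

5*√17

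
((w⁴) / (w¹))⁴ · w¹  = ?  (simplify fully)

w^13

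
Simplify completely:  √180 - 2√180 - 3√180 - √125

-29*√5

√180 = 6*√5; 2√180 = 12*√5; 3√180 = 18*√5; √125 = 5*√5
Combine: (6 - 12 - 18 - 5)·√5 = -29*√5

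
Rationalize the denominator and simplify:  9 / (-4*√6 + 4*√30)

Multiply numerator and denominator by 4*√6 + 4*√30.
Denominator becomes 384; numerator becomes 36*√6 + 36*√30.

(3*√6 + 3*√30)/32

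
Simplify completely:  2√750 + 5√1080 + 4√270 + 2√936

2√750 = 10*√30; 5√1080 = 30*√30; 4√270 = 12*√30; 2√936 = 12*√26

12*√26 + 52*√30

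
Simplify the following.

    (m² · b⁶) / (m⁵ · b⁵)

b/m³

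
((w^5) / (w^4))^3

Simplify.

w^3

Inside the bracket: w^1
Raise to the power 3: w^3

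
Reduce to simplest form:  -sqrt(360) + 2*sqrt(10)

sqrt(360) = 6*sqrt(10); 2*sqrt(10) = 2*sqrt(10)
Combine: (-6 + 2)·sqrt(10) = -4*sqrt(10)

-4*sqrt(10)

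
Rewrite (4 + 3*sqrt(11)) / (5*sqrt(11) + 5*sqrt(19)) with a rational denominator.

(-33 - 4*sqrt(11) + 4*sqrt(19) + 3*sqrt(209))/40

Multiply numerator and denominator by -5*sqrt(19) + 5*sqrt(11).
Denominator becomes -200; numerator becomes -15*sqrt(209) - 20*sqrt(19) + 20*sqrt(11) + 165.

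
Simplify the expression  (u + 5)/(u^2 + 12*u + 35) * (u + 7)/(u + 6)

1/(u + 6)

Factor: u^2 + 12*u + 35 = (u + 7)*(u + 5)
Cancel the common factors (u + 7), (u + 5).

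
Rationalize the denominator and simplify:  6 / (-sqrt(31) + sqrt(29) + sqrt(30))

Group as (sqrt(29) + sqrt(30)) - sqrt(31); multiply by (sqrt(29) + sqrt(30)) + sqrt(31), then rationalise the remaining surd.

(-42*sqrt(31) + 45*sqrt(30) + 48*sqrt(29) + 3*sqrt(26970))/674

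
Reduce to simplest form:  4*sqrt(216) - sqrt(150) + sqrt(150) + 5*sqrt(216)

4*sqrt(216) = 24*sqrt(6); sqrt(150) = 5*sqrt(6); sqrt(150) = 5*sqrt(6); 5*sqrt(216) = 30*sqrt(6)
Combine: (24 - 5 + 5 + 30)·sqrt(6) = 54*sqrt(6)

54*sqrt(6)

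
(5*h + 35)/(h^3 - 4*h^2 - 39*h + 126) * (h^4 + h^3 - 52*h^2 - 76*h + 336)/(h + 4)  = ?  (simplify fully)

(5*h^2 + 25*h - 70)/(h - 3)

Factor: 5*h + 35 = 5*(h + 7);  h^3 - 4*h^2 - 39*h + 126 = (h + 6)*(h - 3)*(h - 7);  h^4 + h^3 - 52*h^2 - 76*h + 336 = (h + 6)*(h - 2)*(h - 7)*(h + 4)
Cancel the common factors (h - 7), (h + 6), (h + 4).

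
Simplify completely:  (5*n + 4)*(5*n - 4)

Product of conjugates: (P+Q)(P-Q) = P^2 - Q^2.

25*n^2 - 16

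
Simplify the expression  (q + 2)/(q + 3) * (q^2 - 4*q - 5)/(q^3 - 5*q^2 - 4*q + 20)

Factor: q^2 - 4*q - 5 = (q + 1)*(q - 5);  q^3 - 5*q^2 - 4*q + 20 = (q + 2)*(q - 5)*(q - 2)
Cancel the common factors (q + 2), (q - 5).

(q + 1)/(q^2 + q - 6)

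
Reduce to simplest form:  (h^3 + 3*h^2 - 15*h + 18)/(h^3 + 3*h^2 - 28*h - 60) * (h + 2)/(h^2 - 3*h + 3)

1/(h - 5)

Factor: h^3 + 3*h^2 - 15*h + 18 = (h^2 - 3*h + 3)*(h + 6);  h^3 + 3*h^2 - 28*h - 60 = (h + 6)*(h - 5)*(h + 2)
Cancel the common factors (h^2 - 3*h + 3), (h + 2), (h + 6).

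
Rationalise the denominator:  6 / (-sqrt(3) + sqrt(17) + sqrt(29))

(-86*sqrt(3) - 18*sqrt(29) + 30*sqrt(17) + 4*sqrt(1479))/41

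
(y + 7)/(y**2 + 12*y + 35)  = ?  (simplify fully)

Factor: y**2 + 12*y + 35 = (y + 5)*(y + 7)
Cancel the common factor (y + 7).

1/(y + 5)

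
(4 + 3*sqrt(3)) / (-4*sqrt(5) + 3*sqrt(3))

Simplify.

Multiply numerator and denominator by 3*sqrt(3) + 4*sqrt(5).
Denominator becomes -53; numerator becomes 12*sqrt(3) + 27 + 16*sqrt(5) + 12*sqrt(15).

(-12*sqrt(15) - 16*sqrt(5) - 27 - 12*sqrt(3))/53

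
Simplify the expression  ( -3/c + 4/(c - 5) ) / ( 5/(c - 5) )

Numerator: -3/c + 4/(c - 5) = (c + 15)/(c² - 5*c)
Denominator: 5/(c - 5) = 5/(c - 5)
Divide: ((c + 15)/(c² - 5*c)) · (c/5 - 1) = (c + 15)/(5*c)

(c + 15)/(5*c)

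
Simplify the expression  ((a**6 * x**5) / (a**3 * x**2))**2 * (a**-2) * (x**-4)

a**4*x**2

Inside the bracket: a**3 * x**3
Raise to the power 2: a**6 * x**6
Multiply by (a**-2) * (x**-4): add exponents.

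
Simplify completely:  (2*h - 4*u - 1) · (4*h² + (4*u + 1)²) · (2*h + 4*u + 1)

16*h⁴ - 256*u⁴ - 256*u³ - 96*u² - 16*u - 1

Pair the conjugate factors: ((2*h)+(4*u + 1))((2*h)-(4*u + 1)) = 4*h² - 16*u² - 8*u - 1, then repeat with the next factor.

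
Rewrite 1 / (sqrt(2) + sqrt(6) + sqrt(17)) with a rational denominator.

(-13*sqrt(6) - 21*sqrt(2) + 4*sqrt(51) + 9*sqrt(17))/33

Group as (sqrt(2) + sqrt(17)) + sqrt(6); multiply by (sqrt(2) + sqrt(17)) - sqrt(6), then rationalise the remaining surd.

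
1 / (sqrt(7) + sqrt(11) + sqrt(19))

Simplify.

(-2*sqrt(1463) - sqrt(19) + 15*sqrt(11) + 23*sqrt(7))/307

Group as (sqrt(11) + sqrt(19)) + sqrt(7); multiply by (sqrt(11) + sqrt(19)) - sqrt(7), then rationalise the remaining surd.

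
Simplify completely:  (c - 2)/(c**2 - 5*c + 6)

1/(c - 3)

Factor: c**2 - 5*c + 6 = (c - 2)*(c - 3)
Cancel the common factor (c - 2).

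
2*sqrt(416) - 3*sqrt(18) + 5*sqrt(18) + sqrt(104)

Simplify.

2*sqrt(416) = 8*sqrt(26); 3*sqrt(18) = 9*sqrt(2); 5*sqrt(18) = 15*sqrt(2); sqrt(104) = 2*sqrt(26)

6*sqrt(2) + 10*sqrt(26)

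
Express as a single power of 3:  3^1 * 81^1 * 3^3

3^1 = 3^1; 81^1 = 3^4; 3^3 = 3^3
Combine exponents: 3^8

3^8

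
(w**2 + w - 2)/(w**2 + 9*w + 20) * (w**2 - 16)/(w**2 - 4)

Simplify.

(w**2 - 5*w + 4)/(w**2 + 3*w - 10)

Factor: w**2 + w - 2 = (w - 1)*(w + 2);  w**2 + 9*w + 20 = (w + 4)*(w + 5);  w**2 - 16 = (w + 4)*(w - 4);  w**2 - 4 = (w - 2)*(w + 2)
Cancel the common factors (w + 2), (w + 4).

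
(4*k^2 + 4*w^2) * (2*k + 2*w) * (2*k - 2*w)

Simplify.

16*k^4 - 16*w^4

((2*k)+(2*w))((2*k)-(2*w)) = 4*k^2 - 4*w^2; continue pairing.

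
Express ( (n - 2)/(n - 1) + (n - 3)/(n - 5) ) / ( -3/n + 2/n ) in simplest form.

(-2*n³ + 11*n² - 13*n)/(n² - 6*n + 5)

Numerator: (n - 2)/(n - 1) + (n - 3)/(n - 5) = (2*n² - 11*n + 13)/(n² - 6*n + 5)
Denominator: -3/n + 2/n = -1/n
Divide: ((2*n² - 11*n + 13)/(n² - 6*n + 5)) · (-n) = (-2*n³ + 11*n² - 13*n)/(n² - 6*n + 5)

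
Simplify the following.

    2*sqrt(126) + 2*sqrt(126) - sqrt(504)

2*sqrt(126) = 6*sqrt(14); 2*sqrt(126) = 6*sqrt(14); sqrt(504) = 6*sqrt(14)
Combine: (6 + 6 - 6)·sqrt(14) = 6*sqrt(14)

6*sqrt(14)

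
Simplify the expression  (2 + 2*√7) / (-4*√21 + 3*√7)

Multiply numerator and denominator by 3*√7 + 4*√21.
Denominator becomes -273; numerator becomes 6*√7 + 8*√21 + 42 + 56*√3.

(-56*√3 - 42 - 8*√21 - 6*√7)/273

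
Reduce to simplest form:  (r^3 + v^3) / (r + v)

r^2 - r*v + v^2

Factor as (a+b)(a^2-ab+b^2) with a=r, b=v.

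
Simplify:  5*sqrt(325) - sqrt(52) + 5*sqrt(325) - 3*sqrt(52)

5*sqrt(325) = 25*sqrt(13); sqrt(52) = 2*sqrt(13); 5*sqrt(325) = 25*sqrt(13); 3*sqrt(52) = 6*sqrt(13)
Combine: (25 - 2 + 25 - 6)·sqrt(13) = 42*sqrt(13)

42*sqrt(13)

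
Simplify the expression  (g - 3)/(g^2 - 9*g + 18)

Factor: g^2 - 9*g + 18 = (g - 6)*(g - 3)
Cancel the common factor (g - 3).

1/(g - 6)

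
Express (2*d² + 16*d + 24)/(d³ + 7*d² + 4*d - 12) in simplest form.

2/(d - 1)

Factor: 2*d² + 16*d + 24 = 2·(d + 2)·(d + 6);  d³ + 7*d² + 4*d - 12 = (d - 1)·(d + 6)·(d + 2)
Cancel the common factors (d + 2), (d + 6).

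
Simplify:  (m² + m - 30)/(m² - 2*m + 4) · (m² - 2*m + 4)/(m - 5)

m + 6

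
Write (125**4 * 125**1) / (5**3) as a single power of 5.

125**4 = 5**12; 125**1 = 5**3; 5**3 = 5**3
Combine exponents: 5**12

5**12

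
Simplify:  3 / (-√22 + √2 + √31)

Group as (√2 + √31) - √22; multiply by (√2 + √31) + √22, then rationalise the remaining surd.

(-33*√22 - 21*√31 + 153*√2 + 12*√341)/127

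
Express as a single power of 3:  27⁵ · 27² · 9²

3^25

27⁵ = 3^15; 27² = 3^6; 9² = 3^4
Combine exponents: 3^25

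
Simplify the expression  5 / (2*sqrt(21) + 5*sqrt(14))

(-10*sqrt(21) + 25*sqrt(14))/266

Multiply numerator and denominator by -2*sqrt(21) + 5*sqrt(14).
Denominator becomes 266; numerator becomes -10*sqrt(21) + 25*sqrt(14).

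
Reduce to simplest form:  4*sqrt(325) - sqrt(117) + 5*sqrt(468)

47*sqrt(13)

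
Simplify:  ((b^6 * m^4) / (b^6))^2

Inside the bracket: m^4
Raise to the power 2: m^8

m^8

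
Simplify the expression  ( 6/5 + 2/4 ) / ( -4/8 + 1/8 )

Numerator: 6/5 + 2/4 = 17/10
Denominator: -4/8 + 1/8 = -3/8
Divide: (17/10) · (-8/3) = -68/15

-68/15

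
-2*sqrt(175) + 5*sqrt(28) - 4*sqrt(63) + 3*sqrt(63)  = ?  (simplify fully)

-3*sqrt(7)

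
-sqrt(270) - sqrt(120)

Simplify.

sqrt(270) = 3*sqrt(30); sqrt(120) = 2*sqrt(30)
Combine: (-3 - 2)·sqrt(30) = -5*sqrt(30)

-5*sqrt(30)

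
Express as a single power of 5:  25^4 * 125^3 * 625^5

25^4 = 5^8; 125^3 = 5^9; 625^5 = 5^20
Combine exponents: 5^37

5^37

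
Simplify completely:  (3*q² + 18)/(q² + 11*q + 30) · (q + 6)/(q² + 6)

3/(q + 5)

Factor: 3*q² + 18 = 3·(q² + 6);  q² + 11*q + 30 = (q + 5)·(q + 6)
Cancel the common factors (q² + 6), (q + 6).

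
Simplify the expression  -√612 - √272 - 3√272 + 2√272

-14*√17

√612 = 6*√17; √272 = 4*√17; 3√272 = 12*√17; 2√272 = 8*√17
Combine: (-6 - 4 - 12 + 8)·√17 = -14*√17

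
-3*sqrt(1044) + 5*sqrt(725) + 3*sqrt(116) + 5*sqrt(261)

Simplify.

3*sqrt(1044) = 18*sqrt(29); 5*sqrt(725) = 25*sqrt(29); 3*sqrt(116) = 6*sqrt(29); 5*sqrt(261) = 15*sqrt(29)
Combine: (-18 + 25 + 6 + 15)·sqrt(29) = 28*sqrt(29)

28*sqrt(29)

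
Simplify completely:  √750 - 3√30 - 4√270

-10*√30

√750 = 5*√30; 3√30 = 3*√30; 4√270 = 12*√30
Combine: (5 - 3 - 12)·√30 = -10*√30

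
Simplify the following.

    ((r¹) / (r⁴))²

r^(-6)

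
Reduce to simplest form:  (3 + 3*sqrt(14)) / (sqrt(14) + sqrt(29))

(-14 - sqrt(14) + sqrt(29) + sqrt(406))/5

Multiply numerator and denominator by -sqrt(29) + sqrt(14).
Denominator becomes -15; numerator becomes -3*sqrt(406) - 3*sqrt(29) + 3*sqrt(14) + 42.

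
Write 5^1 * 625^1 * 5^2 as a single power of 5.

5^1 = 5^1; 625^1 = 5^4; 5^2 = 5^2
Combine exponents: 5^7

5^7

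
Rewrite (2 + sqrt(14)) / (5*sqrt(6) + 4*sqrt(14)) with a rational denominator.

Multiply numerator and denominator by -5*sqrt(6) + 4*sqrt(14).
Denominator becomes 74; numerator becomes -10*sqrt(21) - 10*sqrt(6) + 8*sqrt(14) + 56.

(-5*sqrt(21) - 5*sqrt(6) + 4*sqrt(14) + 28)/37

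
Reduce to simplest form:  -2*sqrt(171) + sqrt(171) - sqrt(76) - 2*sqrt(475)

2*sqrt(171) = 6*sqrt(19); sqrt(171) = 3*sqrt(19); sqrt(76) = 2*sqrt(19); 2*sqrt(475) = 10*sqrt(19)
Combine: (-6 + 3 - 2 - 10)·sqrt(19) = -15*sqrt(19)

-15*sqrt(19)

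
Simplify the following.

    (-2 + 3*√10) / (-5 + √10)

(-13*√10 - 20)/15

Multiply numerator and denominator by -5 - √10.
Denominator becomes 15; numerator becomes -13*√10 - 20.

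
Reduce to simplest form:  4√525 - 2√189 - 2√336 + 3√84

12*√21

4√525 = 20*√21; 2√189 = 6*√21; 2√336 = 8*√21; 3√84 = 6*√21
Combine: (20 - 6 - 8 + 6)·√21 = 12*√21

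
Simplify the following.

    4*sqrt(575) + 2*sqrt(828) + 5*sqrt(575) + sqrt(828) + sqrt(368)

4*sqrt(575) = 20*sqrt(23); 2*sqrt(828) = 12*sqrt(23); 5*sqrt(575) = 25*sqrt(23); sqrt(828) = 6*sqrt(23); sqrt(368) = 4*sqrt(23)
Combine: (20 + 12 + 25 + 6 + 4)·sqrt(23) = 67*sqrt(23)

67*sqrt(23)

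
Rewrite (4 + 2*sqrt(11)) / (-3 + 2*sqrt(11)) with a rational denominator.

Multiply numerator and denominator by -2*sqrt(11) - 3.
Denominator becomes -35; numerator becomes -56 - 14*sqrt(11).

(2*sqrt(11) + 8)/5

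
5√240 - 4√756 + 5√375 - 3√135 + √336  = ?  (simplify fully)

5√240 = 20*√15; 4√756 = 24*√21; 5√375 = 25*√15; 3√135 = 9*√15; √336 = 4*√21

-20*√21 + 36*√15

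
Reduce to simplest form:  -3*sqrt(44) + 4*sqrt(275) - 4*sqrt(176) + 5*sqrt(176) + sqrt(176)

22*sqrt(11)

3*sqrt(44) = 6*sqrt(11); 4*sqrt(275) = 20*sqrt(11); 4*sqrt(176) = 16*sqrt(11); 5*sqrt(176) = 20*sqrt(11); sqrt(176) = 4*sqrt(11)
Combine: (-6 + 20 - 16 + 20 + 4)·sqrt(11) = 22*sqrt(11)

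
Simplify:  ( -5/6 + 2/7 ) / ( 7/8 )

-92/147

Numerator: -5/6 + 2/7 = -23/42
Denominator: 7/8 = 7/8
Divide: (-23/42) · (8/7) = -92/147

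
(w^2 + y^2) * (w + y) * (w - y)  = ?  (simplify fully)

Pair the conjugate factors: (w+y)(w-y) = w^2 - y^2, then repeat with the next factor.

w^4 - y^4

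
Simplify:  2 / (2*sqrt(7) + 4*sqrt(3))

Multiply numerator and denominator by -2*sqrt(7) + 4*sqrt(3).
Denominator becomes 20; numerator becomes -4*sqrt(7) + 8*sqrt(3).

(-sqrt(7) + 2*sqrt(3))/5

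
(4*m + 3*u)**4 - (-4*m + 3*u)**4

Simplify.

Binomially expand both and collect terms in (3*u), (4*m).

1536*m**3*u + 864*m*u**3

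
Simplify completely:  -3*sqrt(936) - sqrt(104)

-20*sqrt(26)

3*sqrt(936) = 18*sqrt(26); sqrt(104) = 2*sqrt(26)
Combine: (-18 - 2)·sqrt(26) = -20*sqrt(26)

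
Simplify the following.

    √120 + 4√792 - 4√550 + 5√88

2*√30 + 14*√22

√120 = 2*√30; 4√792 = 24*√22; 4√550 = 20*√22; 5√88 = 10*√22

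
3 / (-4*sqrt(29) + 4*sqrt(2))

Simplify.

(-sqrt(29) - sqrt(2))/36

Multiply numerator and denominator by 4*sqrt(2) + 4*sqrt(29).
Denominator becomes -432; numerator becomes 12*sqrt(2) + 12*sqrt(29).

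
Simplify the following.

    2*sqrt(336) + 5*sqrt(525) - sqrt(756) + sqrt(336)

31*sqrt(21)

2*sqrt(336) = 8*sqrt(21); 5*sqrt(525) = 25*sqrt(21); sqrt(756) = 6*sqrt(21); sqrt(336) = 4*sqrt(21)
Combine: (8 + 25 - 6 + 4)·sqrt(21) = 31*sqrt(21)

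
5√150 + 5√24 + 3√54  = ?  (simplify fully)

5√150 = 25*√6; 5√24 = 10*√6; 3√54 = 9*√6
Combine: (25 + 10 + 9)·√6 = 44*√6

44*√6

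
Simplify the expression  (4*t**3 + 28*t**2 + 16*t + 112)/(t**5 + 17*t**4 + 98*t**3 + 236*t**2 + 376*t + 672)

Factor: 4*t**3 + 28*t**2 + 16*t + 112 = 4*(t**2 + 4)*(t + 7);  t**5 + 17*t**4 + 98*t**3 + 236*t**2 + 376*t + 672 = (t + 4)*(t**2 + 4)*(t + 6)*(t + 7)
Cancel the common factors (t**2 + 4), (t + 7).

4/(t**2 + 10*t + 24)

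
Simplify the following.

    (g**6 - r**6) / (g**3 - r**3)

g**6 - r**6 factors as -(-g + r)*(g + r)*(g**2 - g*r + r**2)*(g**2 + g*r + r**2).

g**3 + r**3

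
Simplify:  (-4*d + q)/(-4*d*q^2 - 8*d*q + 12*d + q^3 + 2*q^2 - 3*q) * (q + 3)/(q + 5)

Factor: -4*d*q^2 - 8*d*q + 12*d + q^3 + 2*q^2 - 3*q = (-4*d + q)*(q + 3)*(q - 1)
Cancel the common factors (q + 3), (-4*d + q).

1/(q^2 + 4*q - 5)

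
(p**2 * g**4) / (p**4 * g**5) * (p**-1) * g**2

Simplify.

g/p**3

Quotient: (p**-2) * (g**-1)
Multiply by (p**-1) * g**2: add exponents.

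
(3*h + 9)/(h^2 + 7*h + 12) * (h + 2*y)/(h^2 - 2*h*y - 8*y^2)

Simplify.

-3/(-h^2 + 4*h*y - 4*h + 16*y)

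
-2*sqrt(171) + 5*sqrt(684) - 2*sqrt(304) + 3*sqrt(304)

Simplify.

28*sqrt(19)

2*sqrt(171) = 6*sqrt(19); 5*sqrt(684) = 30*sqrt(19); 2*sqrt(304) = 8*sqrt(19); 3*sqrt(304) = 12*sqrt(19)
Combine: (-6 + 30 - 8 + 12)·sqrt(19) = 28*sqrt(19)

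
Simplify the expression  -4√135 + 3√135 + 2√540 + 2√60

13*√15

4√135 = 12*√15; 3√135 = 9*√15; 2√540 = 12*√15; 2√60 = 4*√15
Combine: (-12 + 9 + 12 + 4)·√15 = 13*√15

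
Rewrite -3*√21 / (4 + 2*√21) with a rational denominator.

Multiply numerator and denominator by -2*√21 + 4.
Denominator becomes -68; numerator becomes -12*√21 + 126.

(-63 + 6*√21)/34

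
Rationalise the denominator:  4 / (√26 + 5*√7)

(-4*√26 + 20*√7)/149

Multiply numerator and denominator by -5*√7 + √26.
Denominator becomes -149; numerator becomes -20*√7 + 4*√26.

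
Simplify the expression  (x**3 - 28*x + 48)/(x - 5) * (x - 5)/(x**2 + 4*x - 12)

x - 4

Factor: x**3 - 28*x + 48 = (x - 4)*(x + 6)*(x - 2);  x**2 + 4*x - 12 = (x - 2)*(x + 6)
Cancel the common factors (x - 2), (x - 5), (x + 6).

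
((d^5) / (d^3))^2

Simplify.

d^4

Inside the bracket: d^2
Raise to the power 2: d^4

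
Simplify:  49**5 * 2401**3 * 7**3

49**5 = 7**10; 2401**3 = 7**12; 7**3 = 7**3
Combine exponents: 7**25

7**25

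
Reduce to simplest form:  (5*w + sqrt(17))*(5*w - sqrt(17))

Product of conjugates: (P+Q)(P-Q) = P**2 - Q**2.

25*w**2 - 17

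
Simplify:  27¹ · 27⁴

3^15

27¹ = 3^3; 27⁴ = 3^12
Combine exponents: 3^15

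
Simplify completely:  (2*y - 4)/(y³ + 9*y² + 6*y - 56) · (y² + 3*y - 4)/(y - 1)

Factor: 2*y - 4 = 2·(y - 2);  y³ + 9*y² + 6*y - 56 = (y + 4)·(y - 2)·(y + 7);  y² + 3*y - 4 = (y - 1)·(y + 4)
Cancel the common factors (y - 2), (y - 1), (y + 4).

2/(y + 7)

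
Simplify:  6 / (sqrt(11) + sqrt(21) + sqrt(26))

Group as (sqrt(21) + sqrt(26)) + sqrt(11); multiply by (sqrt(21) + sqrt(26)) - sqrt(11), then rationalise the remaining surd.

(-sqrt(6006) + 3*sqrt(26) + 8*sqrt(21) + 18*sqrt(11))/74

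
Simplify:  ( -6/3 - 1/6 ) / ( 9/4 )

-26/27

Numerator: -6/3 - 1/6 = -13/6
Denominator: 9/4 = 9/4
Divide: (-13/6) · (4/9) = -26/27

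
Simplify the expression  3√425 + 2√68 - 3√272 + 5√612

3√425 = 15*√17; 2√68 = 4*√17; 3√272 = 12*√17; 5√612 = 30*√17
Combine: (15 + 4 - 12 + 30)·√17 = 37*√17

37*√17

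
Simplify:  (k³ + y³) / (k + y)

k² - k*y + y²

Apply the sum-of-cubes factorisation and cancel (k + y).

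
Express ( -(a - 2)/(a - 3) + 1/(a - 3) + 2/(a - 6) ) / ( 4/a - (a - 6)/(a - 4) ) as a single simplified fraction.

(a² - 4*a)/(a² - 8*a + 12)

Numerator: -(a - 2)/(a - 3) + 1/(a - 3) + 2/(a - 6) = (-a + 8)/(a - 6)
Denominator: 4/a - (a - 6)/(a - 4) = (-a² + 10*a - 16)/(a² - 4*a)
Divide: ((-a + 8)/(a - 6)) · ((a² - 4*a)/(-a² + 10*a - 16)) = (a² - 4*a)/(a² - 8*a + 12)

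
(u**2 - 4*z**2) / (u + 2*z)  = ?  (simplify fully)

u - 2*z

u**2 - 4*z**2 factors as -(-u + 2*z)*(u + 2*z).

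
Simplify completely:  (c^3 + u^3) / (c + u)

c^3 + u^3 = (c + u)(c^2 - c*u + u^2).

c^2 - c*u + u^2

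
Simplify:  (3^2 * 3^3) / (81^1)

3^2 = 3^2; 3^3 = 3^3; 81^1 = 3^4
Combine exponents: 3^1

3^1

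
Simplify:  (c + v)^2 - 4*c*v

Expand the square and combine the 4*c*v term.

(c - v)^2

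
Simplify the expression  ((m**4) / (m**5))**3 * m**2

Inside the bracket: (m**-1)
Raise to the power 3: (m**-3)
Multiply by m**2: add exponents.

1/m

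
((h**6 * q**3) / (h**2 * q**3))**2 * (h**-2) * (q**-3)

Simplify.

Inside the bracket: h**4
Raise to the power 2: h**8
Multiply by (h**-2) * (q**-3): add exponents.

h**6/q**3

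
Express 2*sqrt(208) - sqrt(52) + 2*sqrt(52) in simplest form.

10*sqrt(13)

2*sqrt(208) = 8*sqrt(13); sqrt(52) = 2*sqrt(13); 2*sqrt(52) = 4*sqrt(13)
Combine: (8 - 2 + 4)·sqrt(13) = 10*sqrt(13)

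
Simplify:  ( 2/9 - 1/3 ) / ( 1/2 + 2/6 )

-2/15

Numerator: 2/9 - 1/3 = -1/9
Denominator: 1/2 + 2/6 = 5/6
Divide: (-1/9) · (6/5) = -2/15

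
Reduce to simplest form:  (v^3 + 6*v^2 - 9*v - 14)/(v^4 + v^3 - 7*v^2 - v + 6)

(v + 7)/(v^2 + 2*v - 3)

Factor: v^3 + 6*v^2 - 9*v - 14 = (v + 1)*(v + 7)*(v - 2);  v^4 + v^3 - 7*v^2 - v + 6 = (v + 1)*(v - 2)*(v - 1)*(v + 3)
Cancel the common factors (v - 2), (v + 1).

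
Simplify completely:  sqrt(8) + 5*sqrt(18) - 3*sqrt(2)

sqrt(8) = 2*sqrt(2); 5*sqrt(18) = 15*sqrt(2); 3*sqrt(2) = 3*sqrt(2)
Combine: (2 + 15 - 3)·sqrt(2) = 14*sqrt(2)

14*sqrt(2)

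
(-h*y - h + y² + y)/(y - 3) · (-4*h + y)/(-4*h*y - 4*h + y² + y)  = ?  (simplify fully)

Factor: -h*y - h + y² + y = (-h + y)·(y + 1);  -4*h*y - 4*h + y² + y = (y + 1)·(-4*h + y)
Cancel the common factors (y + 1), (-4*h + y).

(-h + y)/(y - 3)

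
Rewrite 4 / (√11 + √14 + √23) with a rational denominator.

Group as (√11 + √14) + √23; multiply by (√11 + √14) - √23, then rationalise the remaining surd.

(-2*√3542 + 2*√23 + 20*√14 + 26*√11)/153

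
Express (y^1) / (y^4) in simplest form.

y^(-3)

Quotient: (y^-3)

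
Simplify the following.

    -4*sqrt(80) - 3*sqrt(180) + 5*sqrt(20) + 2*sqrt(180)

-12*sqrt(5)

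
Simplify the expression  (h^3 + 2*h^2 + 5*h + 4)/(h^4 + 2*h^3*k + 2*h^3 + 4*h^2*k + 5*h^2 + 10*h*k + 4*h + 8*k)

Factor: h^3 + 2*h^2 + 5*h + 4 = (h^2 + h + 4)*(h + 1);  h^4 + 2*h^3*k + 2*h^3 + 4*h^2*k + 5*h^2 + 10*h*k + 4*h + 8*k = (h^2 + h + 4)*(h + 1)*(h + 2*k)
Cancel the common factors (h^2 + h + 4), (h + 1).

1/(h + 2*k)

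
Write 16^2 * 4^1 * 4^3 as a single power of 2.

2^16

16^2 = 2^8; 4^1 = 2^2; 4^3 = 2^6
Combine exponents: 2^16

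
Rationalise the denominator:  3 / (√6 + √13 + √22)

(-4*√429 - 3*√22 + 15*√13 + 29*√6)/101

Group as (√6 + √13) + √22; multiply by (√6 + √13) - √22, then rationalise the remaining surd.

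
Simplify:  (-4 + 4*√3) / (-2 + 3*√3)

(-4*√3 + 28)/23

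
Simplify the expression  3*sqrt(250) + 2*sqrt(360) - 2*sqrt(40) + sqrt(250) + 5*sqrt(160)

3*sqrt(250) = 15*sqrt(10); 2*sqrt(360) = 12*sqrt(10); 2*sqrt(40) = 4*sqrt(10); sqrt(250) = 5*sqrt(10); 5*sqrt(160) = 20*sqrt(10)
Combine: (15 + 12 - 4 + 5 + 20)·sqrt(10) = 48*sqrt(10)

48*sqrt(10)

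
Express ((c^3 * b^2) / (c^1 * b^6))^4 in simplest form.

Inside the bracket: c^2 * (b^-4)
Raise to the power 4: c^8 * (b^-16)

c^8/b^16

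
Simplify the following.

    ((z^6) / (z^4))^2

z^4

Inside the bracket: z^2
Raise to the power 2: z^4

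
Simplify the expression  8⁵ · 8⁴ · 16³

2^39

8⁵ = 2^15; 8⁴ = 2^12; 16³ = 2^12
Combine exponents: 2^39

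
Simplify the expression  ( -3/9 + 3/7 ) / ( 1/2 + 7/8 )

Numerator: -3/9 + 3/7 = 2/21
Denominator: 1/2 + 7/8 = 11/8
Divide: (2/21) · (8/11) = 16/231

16/231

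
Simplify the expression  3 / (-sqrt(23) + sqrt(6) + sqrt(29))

(-6*sqrt(23) + 23*sqrt(6) + sqrt(4002))/92

Group as (sqrt(6) + sqrt(29)) - sqrt(23); multiply by (sqrt(6) + sqrt(29)) + sqrt(23), then rationalise the remaining surd.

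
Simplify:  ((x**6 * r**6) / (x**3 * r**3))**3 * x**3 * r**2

r**11*x**12

Inside the bracket: x**3 * r**3
Raise to the power 3: x**9 * r**9
Multiply by x**3 * r**2: add exponents.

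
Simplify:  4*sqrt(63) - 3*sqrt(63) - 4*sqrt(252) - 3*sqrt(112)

4*sqrt(63) = 12*sqrt(7); 3*sqrt(63) = 9*sqrt(7); 4*sqrt(252) = 24*sqrt(7); 3*sqrt(112) = 12*sqrt(7)
Combine: (12 - 9 - 24 - 12)·sqrt(7) = -33*sqrt(7)

-33*sqrt(7)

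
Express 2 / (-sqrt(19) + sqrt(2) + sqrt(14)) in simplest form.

(6*sqrt(19) + 14*sqrt(14) + 62*sqrt(2) + 8*sqrt(133))/103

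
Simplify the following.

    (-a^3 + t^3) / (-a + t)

Factor as (a-b)(a^2+ab+b^2) with a=t, b=a.

a^2 + a*t + t^2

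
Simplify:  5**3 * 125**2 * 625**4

5**25

5**3 = 5**3; 125**2 = 5**6; 625**4 = 5**16
Combine exponents: 5**25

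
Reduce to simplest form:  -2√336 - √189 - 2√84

2√336 = 8*√21; √189 = 3*√21; 2√84 = 4*√21
Combine: (-8 - 3 - 4)·√21 = -15*√21

-15*√21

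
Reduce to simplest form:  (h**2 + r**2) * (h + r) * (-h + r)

Telescope via difference of squares: (r+h)(r-h) = -h**2 + r**2, then repeat with the next factor.

-h**4 + r**4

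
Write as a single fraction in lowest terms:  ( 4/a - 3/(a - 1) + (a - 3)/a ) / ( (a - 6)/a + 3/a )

Numerator: 4/a - 3/(a - 1) + (a - 3)/a = (a² - 3*a - 1)/(a² - a)
Denominator: (a - 6)/a + 3/a = (a - 3)/a
Divide: ((a² - 3*a - 1)/(a² - a)) · (a/(a - 3)) = (a² - 3*a - 1)/(a² - 4*a + 3)

(a² - 3*a - 1)/(a² - 4*a + 3)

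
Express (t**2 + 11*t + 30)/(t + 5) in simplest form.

t + 6

Factor: t**2 + 11*t + 30 = (t + 5)*(t + 6)
Cancel the common factor (t + 5).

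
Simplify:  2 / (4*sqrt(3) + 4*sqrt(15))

(-sqrt(3) + sqrt(15))/24

Multiply numerator and denominator by -4*sqrt(15) + 4*sqrt(3).
Denominator becomes -192; numerator becomes -8*sqrt(15) + 8*sqrt(3).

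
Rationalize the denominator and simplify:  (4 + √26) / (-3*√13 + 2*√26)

(-39*√2 - 52 - 12*√13 - 8*√26)/13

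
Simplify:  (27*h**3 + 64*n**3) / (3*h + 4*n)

9*h**2 - 12*h*n + 16*n**2

(3*h)**3 + (4*n)**3 = (3*h + 4*n)(9*h**2 - 12*h*n + 16*n**2).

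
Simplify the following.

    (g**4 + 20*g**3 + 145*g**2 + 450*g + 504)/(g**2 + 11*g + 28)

g**2 + 9*g + 18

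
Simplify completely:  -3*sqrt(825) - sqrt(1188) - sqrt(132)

-23*sqrt(33)

3*sqrt(825) = 15*sqrt(33); sqrt(1188) = 6*sqrt(33); sqrt(132) = 2*sqrt(33)
Combine: (-15 - 6 - 2)·sqrt(33) = -23*sqrt(33)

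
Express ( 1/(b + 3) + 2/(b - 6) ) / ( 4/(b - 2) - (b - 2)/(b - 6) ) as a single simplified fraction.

(-3*b² + 6*b)/(b³ - 5*b² + 4*b + 84)

Numerator: 1/(b + 3) + 2/(b - 6) = 3*b/(b² - 3*b - 18)
Denominator: 4/(b - 2) - (b - 2)/(b - 6) = (-b² + 8*b - 28)/(b² - 8*b + 12)
Divide: (3*b/(b² - 3*b - 18)) · ((b² - 8*b + 12)/(-b² + 8*b - 28)) = (-3*b² + 6*b)/(b³ - 5*b² + 4*b + 84)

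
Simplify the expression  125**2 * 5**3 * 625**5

125**2 = 5**6; 5**3 = 5**3; 625**5 = 5**20
Combine exponents: 5**29

5**29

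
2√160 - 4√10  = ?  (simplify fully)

2√160 = 8*√10; 4√10 = 4*√10
Combine: (8 - 4)·√10 = 4*√10

4*√10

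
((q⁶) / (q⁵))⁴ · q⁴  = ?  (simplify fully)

q⁸

Inside the bracket: q¹
Raise to the power 4: q⁴
Multiply by q⁴: add exponents.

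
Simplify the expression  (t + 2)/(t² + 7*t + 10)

1/(t + 5)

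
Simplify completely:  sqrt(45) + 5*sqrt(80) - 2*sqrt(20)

sqrt(45) = 3*sqrt(5); 5*sqrt(80) = 20*sqrt(5); 2*sqrt(20) = 4*sqrt(5)
Combine: (3 + 20 - 4)·sqrt(5) = 19*sqrt(5)

19*sqrt(5)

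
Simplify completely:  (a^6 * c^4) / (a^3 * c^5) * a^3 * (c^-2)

a^6/c^3

Quotient: a^3 * (c^-1)
Multiply by a^3 * (c^-2): add exponents.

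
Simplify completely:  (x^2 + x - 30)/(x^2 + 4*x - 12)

Factor: x^2 + x - 30 = (x - 5)*(x + 6);  x^2 + 4*x - 12 = (x + 6)*(x - 2)
Cancel the common factor (x + 6).

(x - 5)/(x - 2)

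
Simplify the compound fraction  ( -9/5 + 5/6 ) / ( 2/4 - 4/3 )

Numerator: -9/5 + 5/6 = -29/30
Denominator: 2/4 - 4/3 = -5/6
Divide: (-29/30) · (-6/5) = 29/25

29/25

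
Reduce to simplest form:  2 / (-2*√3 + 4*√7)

Multiply numerator and denominator by 2*√3 + 4*√7.
Denominator becomes 100; numerator becomes 4*√3 + 8*√7.

(√3 + 2*√7)/25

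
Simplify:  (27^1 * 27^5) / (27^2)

27^1 = 3^3; 27^5 = 3^15; 27^2 = 3^6
Combine exponents: 3^12

3^12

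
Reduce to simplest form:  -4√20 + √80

-4*√5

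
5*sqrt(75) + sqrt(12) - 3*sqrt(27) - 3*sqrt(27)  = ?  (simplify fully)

9*sqrt(3)

5*sqrt(75) = 25*sqrt(3); sqrt(12) = 2*sqrt(3); 3*sqrt(27) = 9*sqrt(3); 3*sqrt(27) = 9*sqrt(3)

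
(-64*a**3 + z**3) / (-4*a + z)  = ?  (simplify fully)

16*a**2 + 4*a*z + z**2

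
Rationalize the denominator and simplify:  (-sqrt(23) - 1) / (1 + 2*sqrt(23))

Multiply numerator and denominator by -2*sqrt(23) + 1.
Denominator becomes -91; numerator becomes sqrt(23) + 45.

(-45 - sqrt(23))/91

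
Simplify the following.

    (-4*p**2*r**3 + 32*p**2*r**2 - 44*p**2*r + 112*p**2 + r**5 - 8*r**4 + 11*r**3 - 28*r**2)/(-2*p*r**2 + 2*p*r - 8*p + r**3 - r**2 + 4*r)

Factor: -4*p**2*r**3 + 32*p**2*r**2 - 44*p**2*r + 112*p**2 + r**5 - 8*r**4 + 11*r**3 - 28*r**2 = (r**2 - r + 4)*(r - 7)*(-2*p + r)*(2*p + r);  -2*p*r**2 + 2*p*r - 8*p + r**3 - r**2 + 4*r = (r**2 - r + 4)*(-2*p + r)
Cancel the common factors (r**2 - r + 4), (-2*p + r).

2*p*r - 14*p + r**2 - 7*r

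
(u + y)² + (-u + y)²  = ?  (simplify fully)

Write as f(y,u) + f(y,-u) and expand.

2*u² + 2*y²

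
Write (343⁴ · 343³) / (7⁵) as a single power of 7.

343⁴ = 7^12; 343³ = 7^9; 7⁵ = 7^5
Combine exponents: 7^16

7^16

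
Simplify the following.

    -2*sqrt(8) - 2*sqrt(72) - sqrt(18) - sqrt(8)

-21*sqrt(2)

2*sqrt(8) = 4*sqrt(2); 2*sqrt(72) = 12*sqrt(2); sqrt(18) = 3*sqrt(2); sqrt(8) = 2*sqrt(2)
Combine: (-4 - 12 - 3 - 2)·sqrt(2) = -21*sqrt(2)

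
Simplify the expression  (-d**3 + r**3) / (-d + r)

d**2 + d*r + r**2

Factor as (a-b)(a**2+ab+b**2) with a=r, b=d.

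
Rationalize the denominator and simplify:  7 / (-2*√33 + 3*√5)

(-14*√33 - 21*√5)/87

Multiply numerator and denominator by 3*√5 + 2*√33.
Denominator becomes -87; numerator becomes 21*√5 + 14*√33.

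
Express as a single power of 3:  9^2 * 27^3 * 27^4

9^2 = 3^4; 27^3 = 3^9; 27^4 = 3^12
Combine exponents: 3^25

3^25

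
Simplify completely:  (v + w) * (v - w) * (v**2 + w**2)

v**4 - w**4

(v+w)(v-w) = v**2 - w**2; continue pairing.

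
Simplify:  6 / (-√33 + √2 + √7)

Group as (√2 + √7) - √33; multiply by (√2 + √7) + √33, then rationalise the remaining surd.

(-36*√33 - 42*√7 - 57*√2 - 3*√462)/130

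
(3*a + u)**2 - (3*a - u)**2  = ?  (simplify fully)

12*a*u

Binomially expand both and collect terms in (3*a), u.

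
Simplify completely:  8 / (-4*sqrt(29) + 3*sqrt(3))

(-32*sqrt(29) - 24*sqrt(3))/437

Multiply numerator and denominator by 3*sqrt(3) + 4*sqrt(29).
Denominator becomes -437; numerator becomes 24*sqrt(3) + 32*sqrt(29).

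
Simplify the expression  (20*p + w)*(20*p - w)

Product of conjugates: (P+Q)(P-Q) = P^2 - Q^2.

400*p^2 - w^2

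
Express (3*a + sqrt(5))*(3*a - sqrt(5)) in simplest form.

9*a^2 - 5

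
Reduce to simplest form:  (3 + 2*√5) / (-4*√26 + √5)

(-8*√130 - 12*√26 - 10 - 3*√5)/411

Multiply numerator and denominator by √5 + 4*√26.
Denominator becomes -411; numerator becomes 3*√5 + 10 + 12*√26 + 8*√130.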